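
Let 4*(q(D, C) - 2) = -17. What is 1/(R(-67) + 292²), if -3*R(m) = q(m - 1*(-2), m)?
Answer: 4/341059 ≈ 1.1728e-5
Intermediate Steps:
q(D, C) = -9/4 (q(D, C) = 2 + (¼)*(-17) = 2 - 17/4 = -9/4)
R(m) = ¾ (R(m) = -⅓*(-9/4) = ¾)
1/(R(-67) + 292²) = 1/(¾ + 292²) = 1/(¾ + 85264) = 1/(341059/4) = 4/341059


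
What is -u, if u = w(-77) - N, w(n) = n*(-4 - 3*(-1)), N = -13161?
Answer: -13238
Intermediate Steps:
w(n) = -n (w(n) = n*(-4 + 3) = n*(-1) = -n)
u = 13238 (u = -1*(-77) - 1*(-13161) = 77 + 13161 = 13238)
-u = -1*13238 = -13238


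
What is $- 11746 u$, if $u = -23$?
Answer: $270158$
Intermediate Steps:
$- 11746 u = \left(-11746\right) \left(-23\right) = 270158$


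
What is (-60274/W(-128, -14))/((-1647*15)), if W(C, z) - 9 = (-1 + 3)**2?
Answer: 60274/321165 ≈ 0.18767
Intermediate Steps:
W(C, z) = 13 (W(C, z) = 9 + (-1 + 3)**2 = 9 + 2**2 = 9 + 4 = 13)
(-60274/W(-128, -14))/((-1647*15)) = (-60274/13)/((-1647*15)) = -60274*1/13/(-24705) = -60274/13*(-1/24705) = 60274/321165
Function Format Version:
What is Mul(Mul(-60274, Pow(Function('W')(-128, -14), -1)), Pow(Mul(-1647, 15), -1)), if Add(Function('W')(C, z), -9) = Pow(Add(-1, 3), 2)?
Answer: Rational(60274, 321165) ≈ 0.18767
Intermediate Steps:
Function('W')(C, z) = 13 (Function('W')(C, z) = Add(9, Pow(Add(-1, 3), 2)) = Add(9, Pow(2, 2)) = Add(9, 4) = 13)
Mul(Mul(-60274, Pow(Function('W')(-128, -14), -1)), Pow(Mul(-1647, 15), -1)) = Mul(Mul(-60274, Pow(13, -1)), Pow(Mul(-1647, 15), -1)) = Mul(Mul(-60274, Rational(1, 13)), Pow(-24705, -1)) = Mul(Rational(-60274, 13), Rational(-1, 24705)) = Rational(60274, 321165)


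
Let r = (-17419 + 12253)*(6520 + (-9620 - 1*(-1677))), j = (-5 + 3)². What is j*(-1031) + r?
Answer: 7347094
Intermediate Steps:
j = 4 (j = (-2)² = 4)
r = 7351218 (r = -5166*(6520 + (-9620 + 1677)) = -5166*(6520 - 7943) = -5166*(-1423) = 7351218)
j*(-1031) + r = 4*(-1031) + 7351218 = -4124 + 7351218 = 7347094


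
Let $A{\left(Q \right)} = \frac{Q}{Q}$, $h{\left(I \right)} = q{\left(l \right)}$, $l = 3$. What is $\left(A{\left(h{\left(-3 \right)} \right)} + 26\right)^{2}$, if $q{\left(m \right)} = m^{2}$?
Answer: $729$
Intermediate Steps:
$h{\left(I \right)} = 9$ ($h{\left(I \right)} = 3^{2} = 9$)
$A{\left(Q \right)} = 1$
$\left(A{\left(h{\left(-3 \right)} \right)} + 26\right)^{2} = \left(1 + 26\right)^{2} = 27^{2} = 729$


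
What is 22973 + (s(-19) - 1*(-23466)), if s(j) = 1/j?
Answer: 882340/19 ≈ 46439.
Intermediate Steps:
22973 + (s(-19) - 1*(-23466)) = 22973 + (1/(-19) - 1*(-23466)) = 22973 + (-1/19 + 23466) = 22973 + 445853/19 = 882340/19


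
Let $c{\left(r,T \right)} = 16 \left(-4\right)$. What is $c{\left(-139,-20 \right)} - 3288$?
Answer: $-3352$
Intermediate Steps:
$c{\left(r,T \right)} = -64$
$c{\left(-139,-20 \right)} - 3288 = -64 - 3288 = -3352$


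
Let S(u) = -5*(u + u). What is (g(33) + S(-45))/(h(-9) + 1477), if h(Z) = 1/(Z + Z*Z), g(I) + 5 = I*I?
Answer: 110448/106345 ≈ 1.0386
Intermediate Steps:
S(u) = -10*u
g(I) = -5 + I**2 (g(I) = -5 + I*I = -5 + I**2)
h(Z) = 1/(Z + Z**2)
(g(33) + S(-45))/(h(-9) + 1477) = ((-5 + 33**2) - 10*(-45))/(1/((-9)*(1 - 9)) + 1477) = ((-5 + 1089) + 450)/(-1/9/(-8) + 1477) = (1084 + 450)/(-1/9*(-1/8) + 1477) = 1534/(1/72 + 1477) = 1534/(106345/72) = 1534*(72/106345) = 110448/106345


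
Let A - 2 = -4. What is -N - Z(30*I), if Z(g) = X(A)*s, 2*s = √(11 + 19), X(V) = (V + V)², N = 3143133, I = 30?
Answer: -3143133 - 8*√30 ≈ -3.1432e+6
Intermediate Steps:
A = -2 (A = 2 - 4 = -2)
X(V) = 4*V² (X(V) = (2*V)² = 4*V²)
s = √30/2 (s = √(11 + 19)/2 = √30/2 ≈ 2.7386)
Z(g) = 8*√30 (Z(g) = (4*(-2)²)*(√30/2) = (4*4)*(√30/2) = 16*(√30/2) = 8*√30)
-N - Z(30*I) = -1*3143133 - 8*√30 = -3143133 - 8*√30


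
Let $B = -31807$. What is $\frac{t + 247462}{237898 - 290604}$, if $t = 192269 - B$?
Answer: $- \frac{235769}{26353} \approx -8.9466$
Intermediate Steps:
$t = 224076$ ($t = 192269 - -31807 = 192269 + 31807 = 224076$)
$\frac{t + 247462}{237898 - 290604} = \frac{224076 + 247462}{237898 - 290604} = \frac{471538}{-52706} = 471538 \left(- \frac{1}{52706}\right) = - \frac{235769}{26353}$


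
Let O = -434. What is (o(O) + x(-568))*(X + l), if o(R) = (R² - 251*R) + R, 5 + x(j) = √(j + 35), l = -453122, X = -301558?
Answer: -224027512680 - 754680*I*√533 ≈ -2.2403e+11 - 1.7423e+7*I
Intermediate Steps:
x(j) = -5 + √(35 + j) (x(j) = -5 + √(j + 35) = -5 + √(35 + j))
o(R) = R² - 250*R
(o(O) + x(-568))*(X + l) = (-434*(-250 - 434) + (-5 + √(35 - 568)))*(-301558 - 453122) = (-434*(-684) + (-5 + √(-533)))*(-754680) = (296856 + (-5 + I*√533))*(-754680) = (296851 + I*√533)*(-754680) = -224027512680 - 754680*I*√533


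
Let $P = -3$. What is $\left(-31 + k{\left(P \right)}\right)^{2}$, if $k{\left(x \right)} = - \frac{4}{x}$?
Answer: $\frac{7921}{9} \approx 880.11$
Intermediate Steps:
$\left(-31 + k{\left(P \right)}\right)^{2} = \left(-31 - \frac{4}{-3}\right)^{2} = \left(-31 - - \frac{4}{3}\right)^{2} = \left(-31 + \frac{4}{3}\right)^{2} = \left(- \frac{89}{3}\right)^{2} = \frac{7921}{9}$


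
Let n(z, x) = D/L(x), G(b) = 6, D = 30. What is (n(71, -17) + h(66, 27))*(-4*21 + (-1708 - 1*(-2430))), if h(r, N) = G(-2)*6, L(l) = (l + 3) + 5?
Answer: 62524/3 ≈ 20841.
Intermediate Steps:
L(l) = 8 + l (L(l) = (3 + l) + 5 = 8 + l)
n(z, x) = 30/(8 + x)
h(r, N) = 36 (h(r, N) = 6*6 = 36)
(n(71, -17) + h(66, 27))*(-4*21 + (-1708 - 1*(-2430))) = (30/(8 - 17) + 36)*(-4*21 + (-1708 - 1*(-2430))) = (30/(-9) + 36)*(-84 + (-1708 + 2430)) = (30*(-1/9) + 36)*(-84 + 722) = (-10/3 + 36)*638 = (98/3)*638 = 62524/3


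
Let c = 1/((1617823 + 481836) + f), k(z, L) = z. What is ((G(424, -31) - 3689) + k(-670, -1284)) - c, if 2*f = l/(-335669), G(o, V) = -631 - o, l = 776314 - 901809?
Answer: -7631471530540456/1409580999237 ≈ -5414.0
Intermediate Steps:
l = -125495
f = 125495/671338 (f = (-125495/(-335669))/2 = (-125495*(-1/335669))/2 = (1/2)*(125495/335669) = 125495/671338 ≈ 0.18693)
c = 671338/1409580999237 (c = 1/((1617823 + 481836) + 125495/671338) = 1/(2099659 + 125495/671338) = 1/(1409580999237/671338) = 671338/1409580999237 ≈ 4.7627e-7)
((G(424, -31) - 3689) + k(-670, -1284)) - c = (((-631 - 1*424) - 3689) - 670) - 1*671338/1409580999237 = (((-631 - 424) - 3689) - 670) - 671338/1409580999237 = ((-1055 - 3689) - 670) - 671338/1409580999237 = (-4744 - 670) - 671338/1409580999237 = -5414 - 671338/1409580999237 = -7631471530540456/1409580999237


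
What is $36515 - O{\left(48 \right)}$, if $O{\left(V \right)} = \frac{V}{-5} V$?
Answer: $\frac{184879}{5} \approx 36976.0$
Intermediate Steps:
$O{\left(V \right)} = - \frac{V^{2}}{5}$ ($O{\left(V \right)} = V \left(- \frac{1}{5}\right) V = - \frac{V}{5} V = - \frac{V^{2}}{5}$)
$36515 - O{\left(48 \right)} = 36515 - - \frac{48^{2}}{5} = 36515 - \left(- \frac{1}{5}\right) 2304 = 36515 - - \frac{2304}{5} = 36515 + \frac{2304}{5} = \frac{184879}{5}$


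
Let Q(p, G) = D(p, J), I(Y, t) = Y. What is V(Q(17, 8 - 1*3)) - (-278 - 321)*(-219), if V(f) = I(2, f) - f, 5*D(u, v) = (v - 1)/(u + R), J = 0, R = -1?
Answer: -10494319/80 ≈ -1.3118e+5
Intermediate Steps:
D(u, v) = (-1 + v)/(5*(-1 + u)) (D(u, v) = ((v - 1)/(u - 1))/5 = ((-1 + v)/(-1 + u))/5 = (-1 + v)/(5*(-1 + u)))
Q(p, G) = -1/(5*(-1 + p)) (Q(p, G) = (-1 + 0)/(5*(-1 + p)) = (⅕)*(-1)/(-1 + p) = -1/(5*(-1 + p)))
V(f) = 2 - f
V(Q(17, 8 - 1*3)) - (-278 - 321)*(-219) = (2 - (-1)/(-5 + 5*17)) - (-278 - 321)*(-219) = (2 - (-1)/(-5 + 85)) - (-599)*(-219) = (2 - (-1)/80) - 1*131181 = (2 - (-1)/80) - 131181 = (2 - 1*(-1/80)) - 131181 = (2 + 1/80) - 131181 = 161/80 - 131181 = -10494319/80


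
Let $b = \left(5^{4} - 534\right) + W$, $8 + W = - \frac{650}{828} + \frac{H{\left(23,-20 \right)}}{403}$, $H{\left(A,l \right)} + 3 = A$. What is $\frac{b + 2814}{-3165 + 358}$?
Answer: $- \frac{483218579}{468325494} \approx -1.0318$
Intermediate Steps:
$H{\left(A,l \right)} = -3 + A$
$W = - \frac{1457431}{166842}$ ($W = -8 - \left(\frac{325}{414} - \frac{-3 + 23}{403}\right) = -8 + \left(\left(-650\right) \frac{1}{828} + 20 \cdot \frac{1}{403}\right) = -8 + \left(- \frac{325}{414} + \frac{20}{403}\right) = -8 - \frac{122695}{166842} = - \frac{1457431}{166842} \approx -8.7354$)
$b = \frac{13725191}{166842}$ ($b = \left(5^{4} - 534\right) - \frac{1457431}{166842} = \left(625 - 534\right) - \frac{1457431}{166842} = 91 - \frac{1457431}{166842} = \frac{13725191}{166842} \approx 82.265$)
$\frac{b + 2814}{-3165 + 358} = \frac{\frac{13725191}{166842} + 2814}{-3165 + 358} = \frac{483218579}{166842 \left(-2807\right)} = \frac{483218579}{166842} \left(- \frac{1}{2807}\right) = - \frac{483218579}{468325494}$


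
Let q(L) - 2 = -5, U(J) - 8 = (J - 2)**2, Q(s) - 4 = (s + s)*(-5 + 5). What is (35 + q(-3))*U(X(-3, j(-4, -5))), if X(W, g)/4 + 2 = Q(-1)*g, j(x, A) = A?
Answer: 259456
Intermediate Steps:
Q(s) = 4 (Q(s) = 4 + (s + s)*(-5 + 5) = 4 + (2*s)*0 = 4 + 0 = 4)
X(W, g) = -8 + 16*g (X(W, g) = -8 + 4*(4*g) = -8 + 16*g)
U(J) = 8 + (-2 + J)**2 (U(J) = 8 + (J - 2)**2 = 8 + (-2 + J)**2)
q(L) = -3 (q(L) = 2 - 5 = -3)
(35 + q(-3))*U(X(-3, j(-4, -5))) = (35 - 3)*(8 + (-2 + (-8 + 16*(-5)))**2) = 32*(8 + (-2 + (-8 - 80))**2) = 32*(8 + (-2 - 88)**2) = 32*(8 + (-90)**2) = 32*(8 + 8100) = 32*8108 = 259456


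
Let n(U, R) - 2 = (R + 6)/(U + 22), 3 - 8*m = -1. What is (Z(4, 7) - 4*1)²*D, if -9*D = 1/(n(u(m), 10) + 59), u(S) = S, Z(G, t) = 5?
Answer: -5/2777 ≈ -0.0018005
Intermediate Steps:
m = ½ (m = 3/8 - ⅛*(-1) = 3/8 + ⅛ = ½ ≈ 0.50000)
n(U, R) = 2 + (6 + R)/(22 + U) (n(U, R) = 2 + (R + 6)/(U + 22) = 2 + (6 + R)/(22 + U))
D = -5/2777 (D = -1/(9*((50 + 10 + 2*(½))/(22 + ½) + 59)) = -1/(9*((50 + 10 + 1)/(45/2) + 59)) = -1/(9*((2/45)*61 + 59)) = -1/(9*(122/45 + 59)) = -1/(9*2777/45) = -⅑*45/2777 = -5/2777 ≈ -0.0018005)
(Z(4, 7) - 4*1)²*D = (5 - 4*1)²*(-5/2777) = (5 - 4)²*(-5/2777) = 1²*(-5/2777) = 1*(-5/2777) = -5/2777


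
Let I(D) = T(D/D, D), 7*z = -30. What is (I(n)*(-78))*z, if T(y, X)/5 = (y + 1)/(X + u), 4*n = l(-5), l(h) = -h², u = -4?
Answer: -93600/287 ≈ -326.13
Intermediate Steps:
n = -25/4 (n = (-1*(-5)²)/4 = (-1*25)/4 = (¼)*(-25) = -25/4 ≈ -6.2500)
z = -30/7 (z = (⅐)*(-30) = -30/7 ≈ -4.2857)
T(y, X) = 5*(1 + y)/(-4 + X) (T(y, X) = 5*((y + 1)/(X - 4)) = 5*((1 + y)/(-4 + X)) = 5*(1 + y)/(-4 + X))
I(D) = 10/(-4 + D) (I(D) = 5*(1 + D/D)/(-4 + D) = 5*(1 + 1)/(-4 + D) = 5*2/(-4 + D) = 10/(-4 + D))
(I(n)*(-78))*z = ((10/(-4 - 25/4))*(-78))*(-30/7) = ((10/(-41/4))*(-78))*(-30/7) = ((10*(-4/41))*(-78))*(-30/7) = -40/41*(-78)*(-30/7) = (3120/41)*(-30/7) = -93600/287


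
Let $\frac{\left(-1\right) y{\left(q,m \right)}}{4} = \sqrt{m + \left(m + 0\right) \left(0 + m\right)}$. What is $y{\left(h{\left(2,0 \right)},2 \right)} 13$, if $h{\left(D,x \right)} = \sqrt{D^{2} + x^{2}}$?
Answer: $- 52 \sqrt{6} \approx -127.37$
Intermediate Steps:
$y{\left(q,m \right)} = - 4 \sqrt{m + m^{2}}$ ($y{\left(q,m \right)} = - 4 \sqrt{m + \left(m + 0\right) \left(0 + m\right)} = - 4 \sqrt{m + m m} = - 4 \sqrt{m + m^{2}}$)
$y{\left(h{\left(2,0 \right)},2 \right)} 13 = - 4 \sqrt{2 \left(1 + 2\right)} 13 = - 4 \sqrt{2 \cdot 3} \cdot 13 = - 4 \sqrt{6} \cdot 13 = - 52 \sqrt{6}$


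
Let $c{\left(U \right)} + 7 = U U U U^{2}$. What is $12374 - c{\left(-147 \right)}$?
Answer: $68641497888$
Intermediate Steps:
$c{\left(U \right)} = -7 + U^{5}$ ($c{\left(U \right)} = -7 + U U U U^{2} = -7 + U^{2} U U^{2} = -7 + U^{3} U^{2} = -7 + U^{5}$)
$12374 - c{\left(-147 \right)} = 12374 - \left(-7 + \left(-147\right)^{5}\right) = 12374 - \left(-7 - 68641485507\right) = 12374 - -68641485514 = 12374 + 68641485514 = 68641497888$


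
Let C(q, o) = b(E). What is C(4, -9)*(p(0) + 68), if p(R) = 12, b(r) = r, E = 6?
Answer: 480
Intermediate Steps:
C(q, o) = 6
C(4, -9)*(p(0) + 68) = 6*(12 + 68) = 6*80 = 480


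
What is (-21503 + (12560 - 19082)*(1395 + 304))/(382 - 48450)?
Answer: 11102381/48068 ≈ 230.97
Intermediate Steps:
(-21503 + (12560 - 19082)*(1395 + 304))/(382 - 48450) = (-21503 - 6522*1699)/(-48068) = (-21503 - 11080878)*(-1/48068) = -11102381*(-1/48068) = 11102381/48068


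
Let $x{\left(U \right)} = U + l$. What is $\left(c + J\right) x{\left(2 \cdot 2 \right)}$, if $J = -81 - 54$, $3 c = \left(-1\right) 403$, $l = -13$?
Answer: $2424$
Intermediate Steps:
$x{\left(U \right)} = -13 + U$ ($x{\left(U \right)} = U - 13 = -13 + U$)
$c = - \frac{403}{3}$ ($c = \frac{\left(-1\right) 403}{3} = \frac{1}{3} \left(-403\right) = - \frac{403}{3} \approx -134.33$)
$J = -135$ ($J = -81 - 54 = -135$)
$\left(c + J\right) x{\left(2 \cdot 2 \right)} = \left(- \frac{403}{3} - 135\right) \left(-13 + 2 \cdot 2\right) = - \frac{808 \left(-13 + 4\right)}{3} = \left(- \frac{808}{3}\right) \left(-9\right) = 2424$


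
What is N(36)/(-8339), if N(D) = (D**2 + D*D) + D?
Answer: -2628/8339 ≈ -0.31515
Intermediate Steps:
N(D) = D + 2*D**2 (N(D) = (D**2 + D**2) + D = 2*D**2 + D = D + 2*D**2)
N(36)/(-8339) = (36*(1 + 2*36))/(-8339) = (36*(1 + 72))*(-1/8339) = (36*73)*(-1/8339) = 2628*(-1/8339) = -2628/8339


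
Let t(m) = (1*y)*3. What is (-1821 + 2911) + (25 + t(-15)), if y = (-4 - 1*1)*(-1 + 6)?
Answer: 1040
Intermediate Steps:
y = -25 (y = (-4 - 1)*5 = -5*5 = -25)
t(m) = -75 (t(m) = (1*(-25))*3 = -25*3 = -75)
(-1821 + 2911) + (25 + t(-15)) = (-1821 + 2911) + (25 - 75) = 1090 - 50 = 1040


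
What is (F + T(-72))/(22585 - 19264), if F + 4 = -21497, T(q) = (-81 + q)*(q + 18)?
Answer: -1471/369 ≈ -3.9865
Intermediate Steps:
T(q) = (-81 + q)*(18 + q)
F = -21501 (F = -4 - 21497 = -21501)
(F + T(-72))/(22585 - 19264) = (-21501 + (-1458 + (-72)² - 63*(-72)))/(22585 - 19264) = (-21501 + (-1458 + 5184 + 4536))/3321 = (-21501 + 8262)*(1/3321) = -13239*1/3321 = -1471/369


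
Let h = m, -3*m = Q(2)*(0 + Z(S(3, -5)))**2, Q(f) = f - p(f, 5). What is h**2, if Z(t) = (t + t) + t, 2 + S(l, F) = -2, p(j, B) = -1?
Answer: 20736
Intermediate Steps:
S(l, F) = -4 (S(l, F) = -2 - 2 = -4)
Z(t) = 3*t (Z(t) = 2*t + t = 3*t)
Q(f) = 1 + f (Q(f) = f - 1*(-1) = f + 1 = 1 + f)
m = -144 (m = -(1 + 2)*(0 + 3*(-4))**2/3 = -(0 - 12)**2 = -(-12)**2 = -144 ≈ -144.00)
h = -144
h**2 = (-144)**2 = 20736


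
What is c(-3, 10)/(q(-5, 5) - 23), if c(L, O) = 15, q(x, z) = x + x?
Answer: -5/11 ≈ -0.45455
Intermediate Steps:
q(x, z) = 2*x
c(-3, 10)/(q(-5, 5) - 23) = 15/(2*(-5) - 23) = 15/(-10 - 23) = 15/(-33) = 15*(-1/33) = -5/11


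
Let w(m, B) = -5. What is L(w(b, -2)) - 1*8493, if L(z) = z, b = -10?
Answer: -8498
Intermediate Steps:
L(w(b, -2)) - 1*8493 = -5 - 1*8493 = -5 - 8493 = -8498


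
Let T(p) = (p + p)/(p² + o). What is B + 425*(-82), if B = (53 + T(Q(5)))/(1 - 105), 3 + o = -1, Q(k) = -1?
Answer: -10873361/312 ≈ -34851.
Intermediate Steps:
o = -4 (o = -3 - 1 = -4)
T(p) = 2*p/(-4 + p²) (T(p) = (p + p)/(p² - 4) = (2*p)/(-4 + p²) = 2*p/(-4 + p²))
B = -161/312 (B = (53 + 2*(-1)/(-4 + (-1)²))/(1 - 105) = (53 + 2*(-1)/(-4 + 1))/(-104) = (53 + 2*(-1)/(-3))*(-1/104) = (53 + 2*(-1)*(-⅓))*(-1/104) = (53 + ⅔)*(-1/104) = (161/3)*(-1/104) = -161/312 ≈ -0.51603)
B + 425*(-82) = -161/312 + 425*(-82) = -161/312 - 34850 = -10873361/312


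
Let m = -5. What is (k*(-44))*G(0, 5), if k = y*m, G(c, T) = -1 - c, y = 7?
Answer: -1540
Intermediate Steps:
k = -35 (k = 7*(-5) = -35)
(k*(-44))*G(0, 5) = (-35*(-44))*(-1 - 1*0) = 1540*(-1 + 0) = 1540*(-1) = -1540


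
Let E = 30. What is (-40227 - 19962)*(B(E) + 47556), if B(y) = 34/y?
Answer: -14312081491/5 ≈ -2.8624e+9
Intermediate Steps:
(-40227 - 19962)*(B(E) + 47556) = (-40227 - 19962)*(34/30 + 47556) = -60189*(34*(1/30) + 47556) = -60189*(17/15 + 47556) = -60189*713357/15 = -14312081491/5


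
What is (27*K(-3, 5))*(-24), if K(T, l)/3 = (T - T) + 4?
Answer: -7776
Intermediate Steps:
K(T, l) = 12 (K(T, l) = 3*((T - T) + 4) = 3*(0 + 4) = 3*4 = 12)
(27*K(-3, 5))*(-24) = (27*12)*(-24) = 324*(-24) = -7776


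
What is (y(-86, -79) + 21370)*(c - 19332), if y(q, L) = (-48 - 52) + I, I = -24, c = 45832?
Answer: 563019000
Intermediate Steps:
y(q, L) = -124 (y(q, L) = (-48 - 52) - 24 = -100 - 24 = -124)
(y(-86, -79) + 21370)*(c - 19332) = (-124 + 21370)*(45832 - 19332) = 21246*26500 = 563019000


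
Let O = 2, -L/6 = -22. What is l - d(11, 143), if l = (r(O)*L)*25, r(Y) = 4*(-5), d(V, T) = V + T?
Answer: -66154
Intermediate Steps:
L = 132 (L = -6*(-22) = 132)
d(V, T) = T + V
r(Y) = -20
l = -66000 (l = -20*132*25 = -2640*25 = -66000)
l - d(11, 143) = -66000 - (143 + 11) = -66000 - 1*154 = -66000 - 154 = -66154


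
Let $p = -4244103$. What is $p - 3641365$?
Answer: $-7885468$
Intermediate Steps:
$p - 3641365 = -4244103 - 3641365 = -7885468$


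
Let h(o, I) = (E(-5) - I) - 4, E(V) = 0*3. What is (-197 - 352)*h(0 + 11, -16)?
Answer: -6588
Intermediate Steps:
E(V) = 0
h(o, I) = -4 - I (h(o, I) = (0 - I) - 4 = -I - 4 = -4 - I)
(-197 - 352)*h(0 + 11, -16) = (-197 - 352)*(-4 - 1*(-16)) = -549*(-4 + 16) = -549*12 = -6588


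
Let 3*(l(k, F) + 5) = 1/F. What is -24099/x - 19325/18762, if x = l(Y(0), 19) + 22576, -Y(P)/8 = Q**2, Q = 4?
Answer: -25317415033/12069106788 ≈ -2.0977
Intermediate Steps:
Y(P) = -128 (Y(P) = -8*4**2 = -8*16 = -128)
l(k, F) = -5 + 1/(3*F)
x = 1286548/57 (x = (-5 + (1/3)/19) + 22576 = (-5 + (1/3)*(1/19)) + 22576 = (-5 + 1/57) + 22576 = -284/57 + 22576 = 1286548/57 ≈ 22571.)
-24099/x - 19325/18762 = -24099/1286548/57 - 19325/18762 = -24099*57/1286548 - 19325*1/18762 = -1373643/1286548 - 19325/18762 = -25317415033/12069106788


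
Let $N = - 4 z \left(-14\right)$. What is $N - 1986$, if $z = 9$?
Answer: $-1482$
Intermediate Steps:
$N = 504$ ($N = \left(-4\right) 9 \left(-14\right) = \left(-36\right) \left(-14\right) = 504$)
$N - 1986 = 504 - 1986 = -1482$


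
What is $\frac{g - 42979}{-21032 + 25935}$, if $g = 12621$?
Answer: $- \frac{30358}{4903} \approx -6.1917$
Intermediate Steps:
$\frac{g - 42979}{-21032 + 25935} = \frac{12621 - 42979}{-21032 + 25935} = - \frac{30358}{4903}$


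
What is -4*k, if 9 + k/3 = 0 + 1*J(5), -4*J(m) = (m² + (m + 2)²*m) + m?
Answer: 933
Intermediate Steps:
J(m) = -m/4 - m²/4 - m*(2 + m)²/4 (J(m) = -((m² + (m + 2)²*m) + m)/4 = -((m² + (2 + m)²*m) + m)/4 = -((m² + m*(2 + m)²) + m)/4 = -(m + m² + m*(2 + m)²)/4 = -m/4 - m²/4 - m*(2 + m)²/4)
k = -933/4 (k = -27 + 3*(0 + 1*(-¼*5*(1 + 5 + (2 + 5)²))) = -27 + 3*(0 + 1*(-¼*5*(1 + 5 + 7²))) = -27 + 3*(0 + 1*(-¼*5*(1 + 5 + 49))) = -27 + 3*(0 + 1*(-¼*5*55)) = -27 + 3*(0 + 1*(-275/4)) = -27 + 3*(0 - 275/4) = -27 + 3*(-275/4) = -27 - 825/4 = -933/4 ≈ -233.25)
-4*k = -4*(-933/4) = 933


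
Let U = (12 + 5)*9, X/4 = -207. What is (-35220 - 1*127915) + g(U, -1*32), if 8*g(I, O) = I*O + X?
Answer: -327701/2 ≈ -1.6385e+5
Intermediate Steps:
X = -828 (X = 4*(-207) = -828)
U = 153 (U = 17*9 = 153)
g(I, O) = -207/2 + I*O/8 (g(I, O) = (I*O - 828)/8 = (-828 + I*O)/8 = -207/2 + I*O/8)
(-35220 - 1*127915) + g(U, -1*32) = (-35220 - 1*127915) + (-207/2 + (1/8)*153*(-1*32)) = (-35220 - 127915) + (-207/2 + (1/8)*153*(-32)) = -163135 + (-207/2 - 612) = -163135 - 1431/2 = -327701/2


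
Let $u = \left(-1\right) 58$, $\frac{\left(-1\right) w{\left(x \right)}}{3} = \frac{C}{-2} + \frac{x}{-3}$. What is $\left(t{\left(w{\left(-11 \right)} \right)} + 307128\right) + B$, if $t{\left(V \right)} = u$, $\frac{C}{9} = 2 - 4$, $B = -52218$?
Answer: $254852$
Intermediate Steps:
$C = -18$ ($C = 9 \left(2 - 4\right) = 9 \left(-2\right) = -18$)
$w{\left(x \right)} = -27 + x$ ($w{\left(x \right)} = - 3 \left(- \frac{18}{-2} + \frac{x}{-3}\right) = - 3 \left(\left(-18\right) \left(- \frac{1}{2}\right) + x \left(- \frac{1}{3}\right)\right) = - 3 \left(9 - \frac{x}{3}\right) = -27 + x$)
$u = -58$
$t{\left(V \right)} = -58$
$\left(t{\left(w{\left(-11 \right)} \right)} + 307128\right) + B = \left(-58 + 307128\right) - 52218 = 307070 - 52218 = 254852$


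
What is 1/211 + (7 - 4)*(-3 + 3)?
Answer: 1/211 ≈ 0.0047393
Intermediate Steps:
1/211 + (7 - 4)*(-3 + 3) = 1/211 + 3*0 = 1/211 + 0 = 1/211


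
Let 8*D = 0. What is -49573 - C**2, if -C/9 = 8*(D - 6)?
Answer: -236197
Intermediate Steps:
D = 0 (D = (1/8)*0 = 0)
C = 432 (C = -72*(0 - 6) = -72*(-6) = -9*(-48) = 432)
-49573 - C**2 = -49573 - 1*432**2 = -49573 - 1*186624 = -49573 - 186624 = -236197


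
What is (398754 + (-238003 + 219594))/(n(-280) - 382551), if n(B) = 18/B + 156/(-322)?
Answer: -1224710900/1231815987 ≈ -0.99423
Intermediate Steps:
n(B) = -78/161 + 18/B (n(B) = 18/B + 156*(-1/322) = 18/B - 78/161 = -78/161 + 18/B)
(398754 + (-238003 + 219594))/(n(-280) - 382551) = (398754 + (-238003 + 219594))/((-78/161 + 18/(-280)) - 382551) = (398754 - 18409)/((-78/161 + 18*(-1/280)) - 382551) = 380345/((-78/161 - 9/140) - 382551) = 380345/(-1767/3220 - 382551) = 380345/(-1231815987/3220) = 380345*(-3220/1231815987) = -1224710900/1231815987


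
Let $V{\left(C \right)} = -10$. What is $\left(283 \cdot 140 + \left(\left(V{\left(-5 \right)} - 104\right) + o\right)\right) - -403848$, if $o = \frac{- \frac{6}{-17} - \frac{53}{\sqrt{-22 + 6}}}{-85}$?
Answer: $\frac{640646524}{1445} - \frac{53 i}{340} \approx 4.4335 \cdot 10^{5} - 0.15588 i$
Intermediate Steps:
$o = - \frac{6}{1445} - \frac{53 i}{340}$ ($o = \left(\left(-6\right) \left(- \frac{1}{17}\right) - \frac{53}{\sqrt{-16}}\right) \left(- \frac{1}{85}\right) = \left(\frac{6}{17} - \frac{53}{4 i}\right) \left(- \frac{1}{85}\right) = \left(\frac{6}{17} - 53 \left(- \frac{i}{4}\right)\right) \left(- \frac{1}{85}\right) = \left(\frac{6}{17} + \frac{53 i}{4}\right) \left(- \frac{1}{85}\right) = - \frac{6}{1445} - \frac{53 i}{340} \approx -0.0041522 - 0.15588 i$)
$\left(283 \cdot 140 + \left(\left(V{\left(-5 \right)} - 104\right) + o\right)\right) - -403848 = \left(283 \cdot 140 - \left(\frac{164736}{1445} + \frac{53 i}{340}\right)\right) - -403848 = \left(39620 - \left(\frac{164736}{1445} + \frac{53 i}{340}\right)\right) + 403848 = \left(\frac{57086164}{1445} - \frac{53 i}{340}\right) + 403848 = \frac{640646524}{1445} - \frac{53 i}{340}$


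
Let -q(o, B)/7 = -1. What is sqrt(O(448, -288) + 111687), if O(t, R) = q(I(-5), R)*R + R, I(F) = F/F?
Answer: 19*sqrt(303) ≈ 330.73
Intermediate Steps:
I(F) = 1
q(o, B) = 7 (q(o, B) = -7*(-1) = 7)
O(t, R) = 8*R (O(t, R) = 7*R + R = 8*R)
sqrt(O(448, -288) + 111687) = sqrt(8*(-288) + 111687) = sqrt(-2304 + 111687) = sqrt(109383) = 19*sqrt(303)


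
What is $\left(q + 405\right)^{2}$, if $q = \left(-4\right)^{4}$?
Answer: $436921$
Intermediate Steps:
$q = 256$
$\left(q + 405\right)^{2} = \left(256 + 405\right)^{2} = 661^{2} = 436921$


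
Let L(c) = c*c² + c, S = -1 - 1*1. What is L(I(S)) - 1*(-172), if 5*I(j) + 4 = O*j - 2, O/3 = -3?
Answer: 23528/125 ≈ 188.22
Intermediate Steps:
O = -9 (O = 3*(-3) = -9)
S = -2 (S = -1 - 1 = -2)
I(j) = -6/5 - 9*j/5 (I(j) = -⅘ + (-9*j - 2)/5 = -⅘ + (-2 - 9*j)/5 = -⅘ + (-⅖ - 9*j/5) = -6/5 - 9*j/5)
L(c) = c + c³ (L(c) = c³ + c = c + c³)
L(I(S)) - 1*(-172) = ((-6/5 - 9/5*(-2)) + (-6/5 - 9/5*(-2))³) - 1*(-172) = ((-6/5 + 18/5) + (-6/5 + 18/5)³) + 172 = (12/5 + (12/5)³) + 172 = (12/5 + 1728/125) + 172 = 2028/125 + 172 = 23528/125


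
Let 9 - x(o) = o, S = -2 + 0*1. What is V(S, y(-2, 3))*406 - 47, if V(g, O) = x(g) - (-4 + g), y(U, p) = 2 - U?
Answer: 6855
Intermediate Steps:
S = -2 (S = -2 + 0 = -2)
x(o) = 9 - o
V(g, O) = 13 - 2*g (V(g, O) = (9 - g) - (-4 + g) = (9 - g) + (4 - g) = 13 - 2*g)
V(S, y(-2, 3))*406 - 47 = (13 - 2*(-2))*406 - 47 = (13 + 4)*406 - 47 = 17*406 - 47 = 6902 - 47 = 6855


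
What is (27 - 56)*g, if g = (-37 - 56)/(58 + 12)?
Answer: 2697/70 ≈ 38.529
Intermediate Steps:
g = -93/70 ≈ -1.3286
(27 - 56)*g = (27 - 56)*(-93/70) = -29*(-93/70) = 2697/70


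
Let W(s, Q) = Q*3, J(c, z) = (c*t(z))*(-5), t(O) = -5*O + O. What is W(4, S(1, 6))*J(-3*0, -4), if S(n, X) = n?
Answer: 0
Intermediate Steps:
t(O) = -4*O
J(c, z) = 20*c*z (J(c, z) = (c*(-4*z))*(-5) = -4*c*z*(-5) = 20*c*z)
W(s, Q) = 3*Q
W(4, S(1, 6))*J(-3*0, -4) = (3*1)*(20*(-3*0)*(-4)) = 3*(20*0*(-4)) = 3*0 = 0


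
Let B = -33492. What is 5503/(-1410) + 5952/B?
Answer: -16058233/3935310 ≈ -4.0806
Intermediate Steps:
5503/(-1410) + 5952/B = 5503/(-1410) + 5952/(-33492) = 5503*(-1/1410) + 5952*(-1/33492) = -5503/1410 - 496/2791 = -16058233/3935310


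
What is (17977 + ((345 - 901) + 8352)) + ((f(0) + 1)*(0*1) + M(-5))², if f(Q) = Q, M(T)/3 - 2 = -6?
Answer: 25917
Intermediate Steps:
M(T) = -12 (M(T) = 6 + 3*(-6) = 6 - 18 = -12)
(17977 + ((345 - 901) + 8352)) + ((f(0) + 1)*(0*1) + M(-5))² = (17977 + ((345 - 901) + 8352)) + ((0 + 1)*(0*1) - 12)² = (17977 + (-556 + 8352)) + (1*0 - 12)² = (17977 + 7796) + (0 - 12)² = 25773 + (-12)² = 25773 + 144 = 25917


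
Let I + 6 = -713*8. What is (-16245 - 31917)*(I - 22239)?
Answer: 1346079738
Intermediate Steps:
I = -5710 (I = -6 - 713*8 = -6 - 5704 = -5710)
(-16245 - 31917)*(I - 22239) = (-16245 - 31917)*(-5710 - 22239) = -48162*(-27949) = 1346079738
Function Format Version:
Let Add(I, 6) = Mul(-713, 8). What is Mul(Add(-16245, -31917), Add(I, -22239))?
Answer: 1346079738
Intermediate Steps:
I = -5710 (I = Add(-6, Mul(-713, 8)) = Add(-6, -5704) = -5710)
Mul(Add(-16245, -31917), Add(I, -22239)) = Mul(Add(-16245, -31917), Add(-5710, -22239)) = Mul(-48162, -27949) = 1346079738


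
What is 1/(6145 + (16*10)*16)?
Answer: 1/8705 ≈ 0.00011488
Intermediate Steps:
1/(6145 + (16*10)*16) = 1/(6145 + 160*16) = 1/(6145 + 2560) = 1/8705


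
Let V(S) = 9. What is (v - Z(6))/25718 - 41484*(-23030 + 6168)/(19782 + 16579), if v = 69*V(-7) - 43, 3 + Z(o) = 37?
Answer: 8994921641864/467566099 ≈ 19238.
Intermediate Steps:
Z(o) = 34 (Z(o) = -3 + 37 = 34)
v = 578 (v = 69*9 - 43 = 621 - 43 = 578)
(v - Z(6))/25718 - 41484*(-23030 + 6168)/(19782 + 16579) = (578 - 1*34)/25718 - 41484*(-23030 + 6168)/(19782 + 16579) = (578 - 34)*(1/25718) - 41484/(36361/(-16862)) = 544*(1/25718) - 41484/(36361*(-1/16862)) = 272/12859 - 41484/(-36361/16862) = 272/12859 - 41484*(-16862/36361) = 272/12859 + 699503208/36361 = 8994921641864/467566099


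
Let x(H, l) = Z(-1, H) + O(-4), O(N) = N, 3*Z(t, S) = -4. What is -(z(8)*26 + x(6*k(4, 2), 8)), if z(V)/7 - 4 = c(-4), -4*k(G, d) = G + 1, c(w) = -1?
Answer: -1622/3 ≈ -540.67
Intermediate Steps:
k(G, d) = -¼ - G/4 (k(G, d) = -(G + 1)/4 = -(1 + G)/4 = -¼ - G/4)
Z(t, S) = -4/3 (Z(t, S) = (⅓)*(-4) = -4/3)
z(V) = 21 (z(V) = 28 + 7*(-1) = 28 - 7 = 21)
x(H, l) = -16/3 (x(H, l) = -4/3 - 4 = -16/3)
-(z(8)*26 + x(6*k(4, 2), 8)) = -(21*26 - 16/3) = -(546 - 16/3) = -1*1622/3 = -1622/3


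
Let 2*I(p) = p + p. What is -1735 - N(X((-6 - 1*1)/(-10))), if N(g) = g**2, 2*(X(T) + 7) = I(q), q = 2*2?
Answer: -1760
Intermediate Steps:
q = 4
I(p) = p (I(p) = (p + p)/2 = (2*p)/2 = p)
X(T) = -5 (X(T) = -7 + (1/2)*4 = -7 + 2 = -5)
-1735 - N(X((-6 - 1*1)/(-10))) = -1735 - 1*(-5)**2 = -1735 - 1*25 = -1735 - 25 = -1760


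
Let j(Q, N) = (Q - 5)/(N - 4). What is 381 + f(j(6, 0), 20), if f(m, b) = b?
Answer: 401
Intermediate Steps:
j(Q, N) = (-5 + Q)/(-4 + N)
381 + f(j(6, 0), 20) = 381 + 20 = 401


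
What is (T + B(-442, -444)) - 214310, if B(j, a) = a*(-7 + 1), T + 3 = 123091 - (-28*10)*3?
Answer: -87718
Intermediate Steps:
T = 123928 (T = -3 + (123091 - (-28*10)*3) = -3 + (123091 - (-280)*3) = -3 + (123091 - 1*(-840)) = -3 + (123091 + 840) = -3 + 123931 = 123928)
B(j, a) = -6*a (B(j, a) = a*(-6) = -6*a)
(T + B(-442, -444)) - 214310 = (123928 - 6*(-444)) - 214310 = (123928 + 2664) - 214310 = 126592 - 214310 = -87718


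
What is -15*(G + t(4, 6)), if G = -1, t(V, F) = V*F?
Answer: -345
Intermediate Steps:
t(V, F) = F*V
-15*(G + t(4, 6)) = -15*(-1 + 6*4) = -15*(-1 + 24) = -15*23 = -345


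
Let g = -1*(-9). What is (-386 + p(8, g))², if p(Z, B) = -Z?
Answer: 155236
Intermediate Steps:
g = 9
(-386 + p(8, g))² = (-386 - 1*8)² = (-386 - 8)² = (-394)² = 155236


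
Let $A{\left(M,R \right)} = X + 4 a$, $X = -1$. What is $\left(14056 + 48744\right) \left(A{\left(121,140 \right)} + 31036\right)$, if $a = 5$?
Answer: $1950254000$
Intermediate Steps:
$A{\left(M,R \right)} = 19$ ($A{\left(M,R \right)} = -1 + 4 \cdot 5 = -1 + 20 = 19$)
$\left(14056 + 48744\right) \left(A{\left(121,140 \right)} + 31036\right) = \left(14056 + 48744\right) \left(19 + 31036\right) = 62800 \cdot 31055 = 1950254000$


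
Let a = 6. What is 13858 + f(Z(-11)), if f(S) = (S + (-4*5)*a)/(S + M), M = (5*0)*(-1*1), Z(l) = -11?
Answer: 152569/11 ≈ 13870.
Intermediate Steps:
M = 0 (M = 0*(-1) = 0)
f(S) = (-120 + S)/S (f(S) = (S - 4*5*6)/(S + 0) = (S - 20*6)/S = (S - 120)/S = (-120 + S)/S)
13858 + f(Z(-11)) = 13858 + (-120 - 11)/(-11) = 13858 - 1/11*(-131) = 13858 + 131/11 = 152569/11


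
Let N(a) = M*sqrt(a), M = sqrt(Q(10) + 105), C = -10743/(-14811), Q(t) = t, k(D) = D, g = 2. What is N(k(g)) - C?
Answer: -3581/4937 + sqrt(230) ≈ 14.440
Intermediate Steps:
C = 3581/4937 (C = -10743*(-1/14811) = 3581/4937 ≈ 0.72534)
M = sqrt(115) (M = sqrt(10 + 105) = sqrt(115) ≈ 10.724)
N(a) = sqrt(115)*sqrt(a)
N(k(g)) - C = sqrt(115)*sqrt(2) - 1*3581/4937 = sqrt(230) - 3581/4937 = -3581/4937 + sqrt(230)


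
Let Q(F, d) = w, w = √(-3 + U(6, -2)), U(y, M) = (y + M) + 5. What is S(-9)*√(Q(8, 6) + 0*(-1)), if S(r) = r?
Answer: -9*6^(¼) ≈ -14.086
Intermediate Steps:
U(y, M) = 5 + M + y (U(y, M) = (M + y) + 5 = 5 + M + y)
w = √6 (w = √(-3 + (5 - 2 + 6)) = √(-3 + 9) = √6 ≈ 2.4495)
Q(F, d) = √6
S(-9)*√(Q(8, 6) + 0*(-1)) = -9*√(√6 + 0*(-1)) = -9*√(√6 + 0) = -9*6^(¼)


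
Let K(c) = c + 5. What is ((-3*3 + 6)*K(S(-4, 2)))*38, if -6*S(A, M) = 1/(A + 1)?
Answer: -1729/3 ≈ -576.33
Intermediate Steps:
S(A, M) = -1/(6*(1 + A)) (S(A, M) = -1/(6*(A + 1)) = -1/(6*(1 + A)))
K(c) = 5 + c
((-3*3 + 6)*K(S(-4, 2)))*38 = ((-3*3 + 6)*(5 - 1/(6 + 6*(-4))))*38 = ((-9 + 6)*(5 - 1/(6 - 24)))*38 = -3*(5 - 1/(-18))*38 = -3*(5 - 1*(-1/18))*38 = -3*(5 + 1/18)*38 = -3*91/18*38 = -91/6*38 = -1729/3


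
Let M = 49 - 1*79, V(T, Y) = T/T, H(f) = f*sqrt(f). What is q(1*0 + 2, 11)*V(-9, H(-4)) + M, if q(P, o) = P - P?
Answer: -30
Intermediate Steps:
H(f) = f**(3/2)
V(T, Y) = 1
q(P, o) = 0
M = -30 (M = 49 - 79 = -30)
q(1*0 + 2, 11)*V(-9, H(-4)) + M = 0*1 - 30 = 0 - 30 = -30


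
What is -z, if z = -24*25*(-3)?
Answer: -1800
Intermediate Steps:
z = 1800 (z = -600*(-3) = 1800)
-z = -1*1800 = -1800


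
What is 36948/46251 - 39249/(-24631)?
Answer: 908457229/379736127 ≈ 2.3923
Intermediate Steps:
36948/46251 - 39249/(-24631) = 36948*(1/46251) - 39249*(-1/24631) = 12316/15417 + 39249/24631 = 908457229/379736127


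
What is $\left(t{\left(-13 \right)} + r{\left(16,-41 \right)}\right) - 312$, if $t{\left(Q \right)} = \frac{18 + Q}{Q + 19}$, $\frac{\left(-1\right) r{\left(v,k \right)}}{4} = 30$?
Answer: $- \frac{2587}{6} \approx -431.17$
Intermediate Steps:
$r{\left(v,k \right)} = -120$ ($r{\left(v,k \right)} = \left(-4\right) 30 = -120$)
$t{\left(Q \right)} = \frac{18 + Q}{19 + Q}$
$\left(t{\left(-13 \right)} + r{\left(16,-41 \right)}\right) - 312 = \left(\frac{18 - 13}{19 - 13} - 120\right) - 312 = \left(\frac{1}{6} \cdot 5 - 120\right) - 312 = \left(\frac{5}{6} - 120\right) - 312 = - \frac{715}{6} - 312 = - \frac{2587}{6}$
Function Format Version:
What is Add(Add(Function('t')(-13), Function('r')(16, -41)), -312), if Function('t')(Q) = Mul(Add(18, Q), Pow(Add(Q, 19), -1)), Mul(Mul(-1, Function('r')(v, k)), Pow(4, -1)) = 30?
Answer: Rational(-2587, 6) ≈ -431.17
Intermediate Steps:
Function('r')(v, k) = -120 (Function('r')(v, k) = Mul(-4, 30) = -120)
Function('t')(Q) = Mul(Pow(Add(19, Q), -1), Add(18, Q)) (Function('t')(Q) = Mul(Add(18, Q), Pow(Add(19, Q), -1)) = Mul(Pow(Add(19, Q), -1), Add(18, Q)))
Add(Add(Function('t')(-13), Function('r')(16, -41)), -312) = Add(Add(Mul(Pow(Add(19, -13), -1), Add(18, -13)), -120), -312) = Add(Add(Mul(Pow(6, -1), 5), -120), -312) = Add(Add(Mul(Rational(1, 6), 5), -120), -312) = Add(Add(Rational(5, 6), -120), -312) = Add(Rational(-715, 6), -312) = Rational(-2587, 6)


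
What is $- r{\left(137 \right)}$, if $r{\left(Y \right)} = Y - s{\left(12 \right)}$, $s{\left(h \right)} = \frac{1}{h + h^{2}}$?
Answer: $- \frac{21371}{156} \approx -136.99$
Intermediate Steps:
$r{\left(Y \right)} = - \frac{1}{156} + Y$ ($r{\left(Y \right)} = Y - \frac{1}{12 \left(1 + 12\right)} = Y - \frac{1}{12 \cdot 13} = Y - \frac{1}{12} \cdot \frac{1}{13} = Y - \frac{1}{156} = - \frac{1}{156} + Y$)
$- r{\left(137 \right)} = - (- \frac{1}{156} + 137) = \left(-1\right) \frac{21371}{156} = - \frac{21371}{156}$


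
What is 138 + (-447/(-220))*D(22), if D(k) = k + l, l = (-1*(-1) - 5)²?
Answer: 23673/110 ≈ 215.21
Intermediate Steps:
l = 16 (l = (1 - 5)² = (-4)² = 16)
D(k) = 16 + k (D(k) = k + 16 = 16 + k)
138 + (-447/(-220))*D(22) = 138 + (-447/(-220))*(16 + 22) = 138 - 447*(-1/220)*38 = 138 + (447/220)*38 = 138 + 8493/110 = 23673/110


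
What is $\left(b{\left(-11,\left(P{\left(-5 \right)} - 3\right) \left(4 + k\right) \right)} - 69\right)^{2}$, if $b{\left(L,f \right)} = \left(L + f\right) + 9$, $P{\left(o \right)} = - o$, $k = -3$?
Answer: $4761$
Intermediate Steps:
$b{\left(L,f \right)} = 9 + L + f$
$\left(b{\left(-11,\left(P{\left(-5 \right)} - 3\right) \left(4 + k\right) \right)} - 69\right)^{2} = \left(\left(9 - 11 + \left(\left(-1\right) \left(-5\right) - 3\right) \left(4 - 3\right)\right) - 69\right)^{2} = \left(\left(9 - 11 + \left(5 - 3\right) 1\right) - 69\right)^{2} = \left(\left(9 - 11 + 2 \cdot 1\right) - 69\right)^{2} = \left(\left(9 - 11 + 2\right) - 69\right)^{2} = \left(0 - 69\right)^{2} = \left(-69\right)^{2} = 4761$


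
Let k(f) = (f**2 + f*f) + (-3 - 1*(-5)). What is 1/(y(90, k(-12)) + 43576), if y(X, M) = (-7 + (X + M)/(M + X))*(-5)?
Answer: 1/43606 ≈ 2.2933e-5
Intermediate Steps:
k(f) = 2 + 2*f**2 (k(f) = (f**2 + f**2) + (-3 + 5) = 2*f**2 + 2 = 2 + 2*f**2)
y(X, M) = 30 (y(X, M) = (-7 + (M + X)/(M + X))*(-5) = (-7 + 1)*(-5) = -6*(-5) = 30)
1/(y(90, k(-12)) + 43576) = 1/(30 + 43576) = 1/43606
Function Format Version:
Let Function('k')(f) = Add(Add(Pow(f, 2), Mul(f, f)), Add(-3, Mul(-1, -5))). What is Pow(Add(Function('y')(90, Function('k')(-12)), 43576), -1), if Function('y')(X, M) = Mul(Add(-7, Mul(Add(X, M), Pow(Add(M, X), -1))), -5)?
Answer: Rational(1, 43606) ≈ 2.2933e-5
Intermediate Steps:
Function('k')(f) = Add(2, Mul(2, Pow(f, 2))) (Function('k')(f) = Add(Add(Pow(f, 2), Pow(f, 2)), Add(-3, 5)) = Add(Mul(2, Pow(f, 2)), 2) = Add(2, Mul(2, Pow(f, 2))))
Function('y')(X, M) = 30 (Function('y')(X, M) = Mul(Add(-7, Mul(Add(M, X), Pow(Add(M, X), -1))), -5) = Mul(Add(-7, 1), -5) = Mul(-6, -5) = 30)
Pow(Add(Function('y')(90, Function('k')(-12)), 43576), -1) = Pow(Add(30, 43576), -1) = Pow(43606, -1) = Rational(1, 43606)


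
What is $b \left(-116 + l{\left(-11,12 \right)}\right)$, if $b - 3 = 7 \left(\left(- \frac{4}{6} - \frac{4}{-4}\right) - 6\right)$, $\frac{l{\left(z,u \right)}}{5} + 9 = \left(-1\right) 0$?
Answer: $\frac{17710}{3} \approx 5903.3$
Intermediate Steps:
$l{\left(z,u \right)} = -45$ ($l{\left(z,u \right)} = -45 + 5 \left(\left(-1\right) 0\right) = -45 + 5 \cdot 0 = -45 + 0 = -45$)
$b = - \frac{110}{3}$ ($b = 3 + 7 \left(\left(- \frac{4}{6} - \frac{4}{-4}\right) - 6\right) = 3 + 7 \left(\left(\left(-4\right) \frac{1}{6} - -1\right) - 6\right) = 3 + 7 \left(\left(- \frac{2}{3} + 1\right) - 6\right) = 3 + 7 \left(\frac{1}{3} - 6\right) = 3 + 7 \left(- \frac{17}{3}\right) = 3 - \frac{119}{3} = - \frac{110}{3} \approx -36.667$)
$b \left(-116 + l{\left(-11,12 \right)}\right) = - \frac{110 \left(-116 - 45\right)}{3} = \left(- \frac{110}{3}\right) \left(-161\right) = \frac{17710}{3}$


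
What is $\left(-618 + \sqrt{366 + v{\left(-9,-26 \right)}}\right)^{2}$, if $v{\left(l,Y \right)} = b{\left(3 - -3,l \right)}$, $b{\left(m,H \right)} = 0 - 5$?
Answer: $358801$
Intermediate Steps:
$b{\left(m,H \right)} = -5$ ($b{\left(m,H \right)} = 0 - 5 = -5$)
$v{\left(l,Y \right)} = -5$
$\left(-618 + \sqrt{366 + v{\left(-9,-26 \right)}}\right)^{2} = \left(-618 + \sqrt{366 - 5}\right)^{2} = \left(-618 + \sqrt{361}\right)^{2} = \left(-618 + 19\right)^{2} = \left(-599\right)^{2} = 358801$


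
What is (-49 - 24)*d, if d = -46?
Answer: 3358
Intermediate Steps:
(-49 - 24)*d = (-49 - 24)*(-46) = -73*(-46) = 3358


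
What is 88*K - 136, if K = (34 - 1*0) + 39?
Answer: 6288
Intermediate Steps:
K = 73 (K = (34 + 0) + 39 = 34 + 39 = 73)
88*K - 136 = 88*73 - 136 = 6424 - 136 = 6288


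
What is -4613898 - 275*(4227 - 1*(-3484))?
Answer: -6734423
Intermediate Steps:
-4613898 - 275*(4227 - 1*(-3484)) = -4613898 - 275*(4227 + 3484) = -4613898 - 275*7711 = -4613898 - 1*2120525 = -4613898 - 2120525 = -6734423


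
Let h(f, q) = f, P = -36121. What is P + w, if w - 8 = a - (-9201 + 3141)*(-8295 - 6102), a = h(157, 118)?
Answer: -87281776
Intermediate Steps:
a = 157
w = -87245655 (w = 8 + (157 - (-9201 + 3141)*(-8295 - 6102)) = 8 + (157 - (-6060)*(-14397)) = 8 + (157 - 1*87245820) = 8 + (157 - 87245820) = 8 - 87245663 = -87245655)
P + w = -36121 - 87245655 = -87281776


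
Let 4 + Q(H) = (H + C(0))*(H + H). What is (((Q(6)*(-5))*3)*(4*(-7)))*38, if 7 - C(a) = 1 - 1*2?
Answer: 2617440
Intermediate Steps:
C(a) = 8 (C(a) = 7 - (1 - 1*2) = 7 - (1 - 2) = 7 - 1*(-1) = 7 + 1 = 8)
Q(H) = -4 + 2*H*(8 + H) (Q(H) = -4 + (H + 8)*(H + H) = -4 + (8 + H)*(2*H) = -4 + 2*H*(8 + H))
(((Q(6)*(-5))*3)*(4*(-7)))*38 = ((((-4 + 2*6**2 + 16*6)*(-5))*3)*(4*(-7)))*38 = ((((-4 + 2*36 + 96)*(-5))*3)*(-28))*38 = ((((-4 + 72 + 96)*(-5))*3)*(-28))*38 = (((164*(-5))*3)*(-28))*38 = (-820*3*(-28))*38 = -2460*(-28)*38 = 68880*38 = 2617440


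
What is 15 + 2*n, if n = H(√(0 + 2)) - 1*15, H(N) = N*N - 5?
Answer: -21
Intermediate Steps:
H(N) = -5 + N² (H(N) = N² - 5 = -5 + N²)
n = -18 (n = (-5 + (√(0 + 2))²) - 1*15 = (-5 + (√2)²) - 15 = (-5 + 2) - 15 = -3 - 15 = -18)
15 + 2*n = 15 + 2*(-18) = 15 - 36 = -21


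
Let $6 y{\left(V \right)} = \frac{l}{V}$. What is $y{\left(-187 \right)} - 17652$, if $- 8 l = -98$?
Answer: $- \frac{79222225}{4488} \approx -17652.0$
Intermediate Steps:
$l = \frac{49}{4}$ ($l = \left(- \frac{1}{8}\right) \left(-98\right) = \frac{49}{4} \approx 12.25$)
$y{\left(V \right)} = \frac{49}{24 V}$ ($y{\left(V \right)} = \frac{\frac{49}{4} \frac{1}{V}}{6} = \frac{49}{24 V}$)
$y{\left(-187 \right)} - 17652 = \frac{49}{24 \left(-187\right)} - 17652 = \frac{49}{24} \left(- \frac{1}{187}\right) - 17652 = - \frac{49}{4488} - 17652 = - \frac{79222225}{4488}$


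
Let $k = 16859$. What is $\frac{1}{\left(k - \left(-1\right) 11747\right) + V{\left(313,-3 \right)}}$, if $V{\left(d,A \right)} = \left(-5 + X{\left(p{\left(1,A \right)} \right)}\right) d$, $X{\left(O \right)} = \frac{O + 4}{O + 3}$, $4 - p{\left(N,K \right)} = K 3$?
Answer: $\frac{16}{437977} \approx 3.6532 \cdot 10^{-5}$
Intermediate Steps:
$p{\left(N,K \right)} = 4 - 3 K$ ($p{\left(N,K \right)} = 4 - K 3 = 4 - 3 K$)
$X{\left(O \right)} = \frac{4 + O}{3 + O}$
$V{\left(d,A \right)} = d \left(-5 + \frac{8 - 3 A}{7 - 3 A}\right)$ ($V{\left(d,A \right)} = \left(-5 + \frac{4 - \left(-4 + 3 A\right)}{3 - \left(-4 + 3 A\right)}\right) d = \left(-5 + \frac{8 - 3 A}{7 - 3 A}\right) d = d \left(-5 + \frac{8 - 3 A}{7 - 3 A}\right)$)
$\frac{1}{\left(k - \left(-1\right) 11747\right) + V{\left(313,-3 \right)}} = \frac{1}{\left(16859 - \left(-1\right) 11747\right) + 3 \cdot 313 \frac{1}{-7 + 3 \left(-3\right)} \left(9 - -12\right)} = \frac{1}{\left(16859 - -11747\right) + 3 \cdot 313 \frac{1}{-7 - 9} \left(9 + 12\right)} = \frac{1}{\left(16859 + 11747\right) + 3 \cdot 313 \frac{1}{-16} \cdot 21} = \frac{1}{28606 + 3 \cdot 313 \left(- \frac{1}{16}\right) 21} = \frac{1}{28606 - \frac{19719}{16}} = \frac{1}{\frac{437977}{16}} = \frac{16}{437977}$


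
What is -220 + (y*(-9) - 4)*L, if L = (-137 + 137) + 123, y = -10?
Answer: 10358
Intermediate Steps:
L = 123 (L = 0 + 123 = 123)
-220 + (y*(-9) - 4)*L = -220 + (-10*(-9) - 4)*123 = -220 + (90 - 4)*123 = -220 + 86*123 = -220 + 10578 = 10358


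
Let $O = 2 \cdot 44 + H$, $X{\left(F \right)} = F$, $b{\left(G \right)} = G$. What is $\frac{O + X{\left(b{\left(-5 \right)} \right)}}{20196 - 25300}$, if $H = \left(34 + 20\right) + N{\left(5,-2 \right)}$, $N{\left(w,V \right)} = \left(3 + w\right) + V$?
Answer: $- \frac{13}{464} \approx -0.028017$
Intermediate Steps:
$N{\left(w,V \right)} = 3 + V + w$
$H = 60$ ($H = \left(34 + 20\right) + \left(3 - 2 + 5\right) = 54 + 6 = 60$)
$O = 148$ ($O = 2 \cdot 44 + 60 = 88 + 60 = 148$)
$\frac{O + X{\left(b{\left(-5 \right)} \right)}}{20196 - 25300} = \frac{148 - 5}{20196 - 25300} = \frac{143}{-5104} = 143 \left(- \frac{1}{5104}\right) = - \frac{13}{464}$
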